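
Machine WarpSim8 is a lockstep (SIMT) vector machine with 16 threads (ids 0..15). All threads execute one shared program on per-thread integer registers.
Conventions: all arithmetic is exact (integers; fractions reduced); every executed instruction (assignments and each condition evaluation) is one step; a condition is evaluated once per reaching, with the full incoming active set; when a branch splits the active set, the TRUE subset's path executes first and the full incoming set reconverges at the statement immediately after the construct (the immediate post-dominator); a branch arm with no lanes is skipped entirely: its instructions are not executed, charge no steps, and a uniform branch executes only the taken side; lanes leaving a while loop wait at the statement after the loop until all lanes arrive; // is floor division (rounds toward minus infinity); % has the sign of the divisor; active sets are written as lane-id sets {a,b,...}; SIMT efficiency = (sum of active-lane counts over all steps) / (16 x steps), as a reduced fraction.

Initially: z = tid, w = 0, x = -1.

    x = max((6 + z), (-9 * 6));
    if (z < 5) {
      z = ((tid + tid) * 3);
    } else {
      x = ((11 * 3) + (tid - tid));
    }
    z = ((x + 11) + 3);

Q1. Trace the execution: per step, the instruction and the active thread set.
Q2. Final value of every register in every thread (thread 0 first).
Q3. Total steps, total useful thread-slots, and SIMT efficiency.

step 0: x <- max((6 + z), (-9 * 6))  {0,1,2,3,4,5,6,7,8,9,10,11,12,13,14,15}
step 1: eval (z < 5)                 {0,1,2,3,4,5,6,7,8,9,10,11,12,13,14,15}
step 2: z <- ((tid + tid) * 3)       {0,1,2,3,4}
step 3: x <- ((11 * 3) + (tid - tid)) {5,6,7,8,9,10,11,12,13,14,15}
step 4: z <- ((x + 11) + 3)          {0,1,2,3,4,5,6,7,8,9,10,11,12,13,14,15}

Answer: 5 steps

z: 20,21,22,23,24,47,47,47,47,47,47,47,47,47,47,47
w: 0,0,0,0,0,0,0,0,0,0,0,0,0,0,0,0
x: 6,7,8,9,10,33,33,33,33,33,33,33,33,33,33,33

steps = 5; useful = 64; efficiency = 64/80 = 4/5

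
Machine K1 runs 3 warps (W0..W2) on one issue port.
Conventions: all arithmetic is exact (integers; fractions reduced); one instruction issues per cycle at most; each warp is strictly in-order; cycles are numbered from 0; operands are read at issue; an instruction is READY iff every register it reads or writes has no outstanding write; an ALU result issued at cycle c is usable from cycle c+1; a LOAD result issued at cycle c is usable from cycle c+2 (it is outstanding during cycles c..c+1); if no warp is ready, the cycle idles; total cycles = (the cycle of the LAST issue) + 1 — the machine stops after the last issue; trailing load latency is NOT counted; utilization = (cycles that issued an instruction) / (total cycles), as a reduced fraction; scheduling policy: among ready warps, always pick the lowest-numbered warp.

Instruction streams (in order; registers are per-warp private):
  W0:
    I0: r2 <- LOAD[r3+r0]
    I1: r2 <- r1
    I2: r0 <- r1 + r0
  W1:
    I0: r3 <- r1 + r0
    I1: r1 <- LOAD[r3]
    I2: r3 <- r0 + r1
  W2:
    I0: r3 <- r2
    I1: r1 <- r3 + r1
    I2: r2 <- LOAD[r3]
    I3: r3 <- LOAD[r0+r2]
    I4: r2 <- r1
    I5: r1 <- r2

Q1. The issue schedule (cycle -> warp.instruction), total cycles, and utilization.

cycle 0: W0.I0
cycle 1: W1.I0
cycle 2: W0.I1
cycle 3: W0.I2
cycle 4: W1.I1
cycle 5: W2.I0
cycle 6: W1.I2
cycle 7: W2.I1
cycle 8: W2.I2
cycle 9: idle
cycle 10: W2.I3
cycle 11: W2.I4
cycle 12: W2.I5

Answer: 13 cycles, utilization 12/13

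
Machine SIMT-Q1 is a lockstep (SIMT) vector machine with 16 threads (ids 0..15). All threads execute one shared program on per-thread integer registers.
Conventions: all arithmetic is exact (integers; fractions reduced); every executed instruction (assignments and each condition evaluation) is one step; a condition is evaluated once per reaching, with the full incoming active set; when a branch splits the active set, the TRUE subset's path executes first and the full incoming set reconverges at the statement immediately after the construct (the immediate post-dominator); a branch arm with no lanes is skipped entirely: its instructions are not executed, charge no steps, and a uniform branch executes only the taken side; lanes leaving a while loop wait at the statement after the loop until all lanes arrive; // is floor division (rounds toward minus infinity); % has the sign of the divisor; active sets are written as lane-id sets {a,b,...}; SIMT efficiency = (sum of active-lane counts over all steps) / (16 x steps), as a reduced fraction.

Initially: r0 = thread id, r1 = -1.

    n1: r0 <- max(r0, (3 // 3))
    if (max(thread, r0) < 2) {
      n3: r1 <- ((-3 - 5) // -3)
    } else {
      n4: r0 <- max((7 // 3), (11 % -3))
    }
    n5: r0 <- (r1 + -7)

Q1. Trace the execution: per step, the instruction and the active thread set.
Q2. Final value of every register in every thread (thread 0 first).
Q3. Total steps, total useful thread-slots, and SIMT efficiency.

step 0: r0 <- max(r0, (3 // 3))      {0,1,2,3,4,5,6,7,8,9,10,11,12,13,14,15}
step 1: eval (max(thread, r0) < 2)   {0,1,2,3,4,5,6,7,8,9,10,11,12,13,14,15}
step 2: r1 <- ((-3 - 5) // -3)       {0,1}
step 3: r0 <- max((7 // 3), (11 % -3)) {2,3,4,5,6,7,8,9,10,11,12,13,14,15}
step 4: r0 <- (r1 + -7)              {0,1,2,3,4,5,6,7,8,9,10,11,12,13,14,15}

Answer: 5 steps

r0: -5,-5,-8,-8,-8,-8,-8,-8,-8,-8,-8,-8,-8,-8,-8,-8
r1: 2,2,-1,-1,-1,-1,-1,-1,-1,-1,-1,-1,-1,-1,-1,-1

steps = 5; useful = 64; efficiency = 64/80 = 4/5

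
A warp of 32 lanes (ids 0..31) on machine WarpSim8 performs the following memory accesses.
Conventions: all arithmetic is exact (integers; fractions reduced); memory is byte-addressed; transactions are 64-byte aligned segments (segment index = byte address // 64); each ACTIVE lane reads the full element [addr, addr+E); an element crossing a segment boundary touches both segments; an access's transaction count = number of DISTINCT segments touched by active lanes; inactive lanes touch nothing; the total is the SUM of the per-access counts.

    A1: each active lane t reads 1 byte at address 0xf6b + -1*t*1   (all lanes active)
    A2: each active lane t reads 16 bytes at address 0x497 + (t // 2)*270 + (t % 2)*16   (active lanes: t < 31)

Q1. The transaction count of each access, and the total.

A1: 1 transaction
A2: 23 transactions

Answer: 1,23; total 24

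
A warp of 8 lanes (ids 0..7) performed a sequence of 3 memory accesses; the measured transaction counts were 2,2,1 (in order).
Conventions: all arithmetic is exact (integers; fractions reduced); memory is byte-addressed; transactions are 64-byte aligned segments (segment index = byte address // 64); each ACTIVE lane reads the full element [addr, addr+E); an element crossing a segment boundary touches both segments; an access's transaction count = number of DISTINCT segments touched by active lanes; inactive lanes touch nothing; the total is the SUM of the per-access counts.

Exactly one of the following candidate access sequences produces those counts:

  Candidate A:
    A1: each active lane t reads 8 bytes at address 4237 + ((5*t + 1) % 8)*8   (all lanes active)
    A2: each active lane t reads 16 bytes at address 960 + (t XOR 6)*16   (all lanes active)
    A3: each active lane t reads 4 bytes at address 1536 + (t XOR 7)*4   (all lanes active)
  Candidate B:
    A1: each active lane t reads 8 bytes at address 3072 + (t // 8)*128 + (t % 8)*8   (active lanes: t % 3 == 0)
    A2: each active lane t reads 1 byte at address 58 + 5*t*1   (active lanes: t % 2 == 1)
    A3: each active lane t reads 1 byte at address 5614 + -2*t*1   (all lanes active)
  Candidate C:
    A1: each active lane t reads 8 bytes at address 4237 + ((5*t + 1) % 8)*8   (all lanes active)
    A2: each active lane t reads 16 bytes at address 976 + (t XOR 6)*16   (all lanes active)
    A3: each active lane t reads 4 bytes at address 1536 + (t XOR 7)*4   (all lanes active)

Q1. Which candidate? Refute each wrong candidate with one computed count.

B: A1 gives 1 transaction, not 2
C: A2 gives 3 transactions, not 2
A: all counts match (2,2,1)

Answer: A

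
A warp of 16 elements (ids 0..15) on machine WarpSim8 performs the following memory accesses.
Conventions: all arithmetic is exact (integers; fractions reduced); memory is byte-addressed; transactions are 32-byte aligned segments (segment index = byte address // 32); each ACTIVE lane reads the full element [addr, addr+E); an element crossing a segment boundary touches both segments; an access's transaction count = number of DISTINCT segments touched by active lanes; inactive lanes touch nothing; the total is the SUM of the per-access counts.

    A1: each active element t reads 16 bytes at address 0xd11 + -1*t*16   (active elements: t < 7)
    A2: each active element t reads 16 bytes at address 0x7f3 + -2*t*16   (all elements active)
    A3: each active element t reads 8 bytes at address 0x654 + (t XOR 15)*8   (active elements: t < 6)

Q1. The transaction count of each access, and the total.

A1: 5 transactions
A2: 17 transactions
A3: 2 transactions

Answer: 5,17,2; total 24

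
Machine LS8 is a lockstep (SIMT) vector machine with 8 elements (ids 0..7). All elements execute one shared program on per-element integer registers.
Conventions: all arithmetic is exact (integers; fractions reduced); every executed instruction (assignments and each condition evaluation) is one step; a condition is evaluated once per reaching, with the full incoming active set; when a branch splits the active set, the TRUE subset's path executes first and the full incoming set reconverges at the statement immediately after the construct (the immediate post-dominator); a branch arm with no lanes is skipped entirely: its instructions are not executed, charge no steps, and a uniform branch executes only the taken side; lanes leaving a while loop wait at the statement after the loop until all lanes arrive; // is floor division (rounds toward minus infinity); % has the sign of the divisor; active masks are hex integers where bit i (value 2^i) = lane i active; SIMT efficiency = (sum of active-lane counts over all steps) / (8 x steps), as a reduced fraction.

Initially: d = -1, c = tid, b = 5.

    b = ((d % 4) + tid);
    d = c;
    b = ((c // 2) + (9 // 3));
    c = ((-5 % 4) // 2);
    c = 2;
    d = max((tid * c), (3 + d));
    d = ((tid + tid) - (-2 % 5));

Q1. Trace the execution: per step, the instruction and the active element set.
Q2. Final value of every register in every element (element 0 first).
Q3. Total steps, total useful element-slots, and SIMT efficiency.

step 0: b <- ((d % 4) + tid)         0xff
step 1: d <- c                       0xff
step 2: b <- ((c // 2) + (9 // 3))   0xff
step 3: c <- ((-5 % 4) // 2)         0xff
step 4: c <- 2                       0xff
step 5: d <- max((tid * c), (3 + d)) 0xff
step 6: d <- ((tid + tid) - (-2 % 5)) 0xff

Answer: 7 steps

d: -3,-1,1,3,5,7,9,11
c: 2,2,2,2,2,2,2,2
b: 3,3,4,4,5,5,6,6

steps = 7; useful = 56; efficiency = 56/56 = 1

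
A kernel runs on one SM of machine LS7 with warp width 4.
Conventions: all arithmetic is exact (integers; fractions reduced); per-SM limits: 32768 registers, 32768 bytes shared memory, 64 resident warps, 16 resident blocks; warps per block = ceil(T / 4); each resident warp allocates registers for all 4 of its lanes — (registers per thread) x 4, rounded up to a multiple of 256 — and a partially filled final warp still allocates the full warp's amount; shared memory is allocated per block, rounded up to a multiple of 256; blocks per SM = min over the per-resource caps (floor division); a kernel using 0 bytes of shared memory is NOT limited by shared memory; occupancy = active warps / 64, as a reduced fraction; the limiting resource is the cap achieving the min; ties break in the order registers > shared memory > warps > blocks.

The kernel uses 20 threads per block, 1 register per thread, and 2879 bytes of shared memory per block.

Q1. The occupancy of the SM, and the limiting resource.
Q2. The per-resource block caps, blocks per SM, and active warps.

Answer: occupancy 25/32, limited by shared memory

registers: 25 blocks
shared memory: 10 blocks
warps: 12 blocks
blocks: 16 blocks

Answer: 10 blocks, 50 active warps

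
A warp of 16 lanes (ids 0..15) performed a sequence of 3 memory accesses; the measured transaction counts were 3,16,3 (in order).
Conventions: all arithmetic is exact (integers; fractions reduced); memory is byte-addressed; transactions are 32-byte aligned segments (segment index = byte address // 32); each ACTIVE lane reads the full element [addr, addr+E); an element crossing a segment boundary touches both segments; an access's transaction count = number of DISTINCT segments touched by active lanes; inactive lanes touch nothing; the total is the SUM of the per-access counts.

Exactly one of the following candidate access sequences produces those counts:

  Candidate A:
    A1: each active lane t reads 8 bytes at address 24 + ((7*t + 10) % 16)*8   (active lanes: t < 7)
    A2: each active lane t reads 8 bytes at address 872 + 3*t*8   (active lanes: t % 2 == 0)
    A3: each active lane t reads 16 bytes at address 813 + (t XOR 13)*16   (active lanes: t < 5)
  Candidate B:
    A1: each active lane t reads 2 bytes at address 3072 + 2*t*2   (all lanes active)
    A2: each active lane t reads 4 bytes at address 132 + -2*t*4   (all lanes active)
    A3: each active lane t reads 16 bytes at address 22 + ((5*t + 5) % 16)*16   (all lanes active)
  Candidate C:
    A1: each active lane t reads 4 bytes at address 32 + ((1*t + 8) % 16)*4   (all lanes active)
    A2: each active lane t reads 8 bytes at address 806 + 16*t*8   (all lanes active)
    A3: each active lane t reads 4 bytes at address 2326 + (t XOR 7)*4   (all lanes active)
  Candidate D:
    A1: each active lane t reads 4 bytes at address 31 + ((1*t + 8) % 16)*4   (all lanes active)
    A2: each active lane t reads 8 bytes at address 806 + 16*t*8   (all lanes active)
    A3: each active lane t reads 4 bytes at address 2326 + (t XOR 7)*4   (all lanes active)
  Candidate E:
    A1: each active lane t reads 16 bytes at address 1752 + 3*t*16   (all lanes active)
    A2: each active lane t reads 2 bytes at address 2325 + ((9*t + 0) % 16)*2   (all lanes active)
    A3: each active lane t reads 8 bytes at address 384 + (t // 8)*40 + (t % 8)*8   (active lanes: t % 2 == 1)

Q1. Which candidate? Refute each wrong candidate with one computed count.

A: A1 gives 4 transactions, not 3
B: A1 gives 2 transactions, not 3
C: A1 gives 2 transactions, not 3
E: A1 gives 24 transactions, not 3
D: all counts match (3,16,3)

Answer: D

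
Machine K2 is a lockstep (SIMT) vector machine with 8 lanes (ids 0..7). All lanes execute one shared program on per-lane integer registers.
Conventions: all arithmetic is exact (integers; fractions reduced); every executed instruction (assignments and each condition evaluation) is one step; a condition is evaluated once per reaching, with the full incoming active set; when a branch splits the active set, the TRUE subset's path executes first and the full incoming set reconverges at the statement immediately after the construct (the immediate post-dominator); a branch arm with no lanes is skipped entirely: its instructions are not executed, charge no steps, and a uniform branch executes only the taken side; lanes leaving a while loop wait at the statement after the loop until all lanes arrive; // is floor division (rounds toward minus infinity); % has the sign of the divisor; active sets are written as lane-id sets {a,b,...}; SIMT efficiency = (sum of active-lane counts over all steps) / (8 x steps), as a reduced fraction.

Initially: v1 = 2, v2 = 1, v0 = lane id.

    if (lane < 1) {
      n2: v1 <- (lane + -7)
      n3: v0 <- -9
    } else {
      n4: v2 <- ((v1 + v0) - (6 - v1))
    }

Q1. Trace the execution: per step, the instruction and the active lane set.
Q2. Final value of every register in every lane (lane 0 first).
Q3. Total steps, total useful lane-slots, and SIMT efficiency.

step 0: eval (lane < 1)              {0,1,2,3,4,5,6,7}
step 1: v1 <- (lane + -7)            {0}
step 2: v0 <- -9                     {0}
step 3: v2 <- ((v1 + v0) - (6 - v1)) {1,2,3,4,5,6,7}

Answer: 4 steps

v1: -7,2,2,2,2,2,2,2
v2: 1,-1,0,1,2,3,4,5
v0: -9,1,2,3,4,5,6,7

steps = 4; useful = 17; efficiency = 17/32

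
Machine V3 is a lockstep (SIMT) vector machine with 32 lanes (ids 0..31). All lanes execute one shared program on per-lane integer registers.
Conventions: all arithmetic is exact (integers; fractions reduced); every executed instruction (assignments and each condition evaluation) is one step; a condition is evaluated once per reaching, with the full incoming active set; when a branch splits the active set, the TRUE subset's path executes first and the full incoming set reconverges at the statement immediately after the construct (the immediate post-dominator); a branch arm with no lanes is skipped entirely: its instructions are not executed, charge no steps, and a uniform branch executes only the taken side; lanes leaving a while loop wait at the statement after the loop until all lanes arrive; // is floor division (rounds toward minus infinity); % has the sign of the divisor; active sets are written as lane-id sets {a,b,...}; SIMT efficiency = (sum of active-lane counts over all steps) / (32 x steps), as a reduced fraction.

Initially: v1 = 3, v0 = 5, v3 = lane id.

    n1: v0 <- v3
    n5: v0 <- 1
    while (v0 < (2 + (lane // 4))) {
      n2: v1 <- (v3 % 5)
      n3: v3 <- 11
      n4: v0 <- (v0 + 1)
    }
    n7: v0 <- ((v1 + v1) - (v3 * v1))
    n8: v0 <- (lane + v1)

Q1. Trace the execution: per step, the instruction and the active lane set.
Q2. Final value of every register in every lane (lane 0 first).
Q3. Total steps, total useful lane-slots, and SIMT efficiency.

step 0: v0 <- v3                     {0,1,2,3,4,5,6,7,8,9,10,11,12,13,14,15,16,17,18,19,20,21,22,23,24,25,26,27,28,29,30,31}
step 1: v0 <- 1                      {0,1,2,3,4,5,6,7,8,9,10,11,12,13,14,15,16,17,18,19,20,21,22,23,24,25,26,27,28,29,30,31}
step 2: eval (v0 < (2 + (lane // 4))) {0,1,2,3,4,5,6,7,8,9,10,11,12,13,14,15,16,17,18,19,20,21,22,23,24,25,26,27,28,29,30,31}
step 3: v1 <- (v3 % 5)               {0,1,2,3,4,5,6,7,8,9,10,11,12,13,14,15,16,17,18,19,20,21,22,23,24,25,26,27,28,29,30,31}
step 4: v3 <- 11                     {0,1,2,3,4,5,6,7,8,9,10,11,12,13,14,15,16,17,18,19,20,21,22,23,24,25,26,27,28,29,30,31}
step 5: v0 <- (v0 + 1)               {0,1,2,3,4,5,6,7,8,9,10,11,12,13,14,15,16,17,18,19,20,21,22,23,24,25,26,27,28,29,30,31}
step 6: eval (v0 < (2 + (lane // 4))) {0,1,2,3,4,5,6,7,8,9,10,11,12,13,14,15,16,17,18,19,20,21,22,23,24,25,26,27,28,29,30,31}
step 7: v1 <- (v3 % 5)               {4,5,6,7,8,9,10,11,12,13,14,15,16,17,18,19,20,21,22,23,24,25,26,27,28,29,30,31}
step 8: v3 <- 11                     {4,5,6,7,8,9,10,11,12,13,14,15,16,17,18,19,20,21,22,23,24,25,26,27,28,29,30,31}
step 9: v0 <- (v0 + 1)               {4,5,6,7,8,9,10,11,12,13,14,15,16,17,18,19,20,21,22,23,24,25,26,27,28,29,30,31}
step 10: eval (v0 < (2 + (lane // 4))) {4,5,6,7,8,9,10,11,12,13,14,15,16,17,18,19,20,21,22,23,24,25,26,27,28,29,30,31}
step 11: v1 <- (v3 % 5)               {8,9,10,11,12,13,14,15,16,17,18,19,20,21,22,23,24,25,26,27,28,29,30,31}
step 12: v3 <- 11                     {8,9,10,11,12,13,14,15,16,17,18,19,20,21,22,23,24,25,26,27,28,29,30,31}
step 13: v0 <- (v0 + 1)               {8,9,10,11,12,13,14,15,16,17,18,19,20,21,22,23,24,25,26,27,28,29,30,31}
step 14: eval (v0 < (2 + (lane // 4))) {8,9,10,11,12,13,14,15,16,17,18,19,20,21,22,23,24,25,26,27,28,29,30,31}
step 15: v1 <- (v3 % 5)               {12,13,14,15,16,17,18,19,20,21,22,23,24,25,26,27,28,29,30,31}
step 16: v3 <- 11                     {12,13,14,15,16,17,18,19,20,21,22,23,24,25,26,27,28,29,30,31}
step 17: v0 <- (v0 + 1)               {12,13,14,15,16,17,18,19,20,21,22,23,24,25,26,27,28,29,30,31}
step 18: eval (v0 < (2 + (lane // 4))) {12,13,14,15,16,17,18,19,20,21,22,23,24,25,26,27,28,29,30,31}
step 19: v1 <- (v3 % 5)               {16,17,18,19,20,21,22,23,24,25,26,27,28,29,30,31}
step 20: v3 <- 11                     {16,17,18,19,20,21,22,23,24,25,26,27,28,29,30,31}
step 21: v0 <- (v0 + 1)               {16,17,18,19,20,21,22,23,24,25,26,27,28,29,30,31}
step 22: eval (v0 < (2 + (lane // 4))) {16,17,18,19,20,21,22,23,24,25,26,27,28,29,30,31}
step 23: v1 <- (v3 % 5)               {20,21,22,23,24,25,26,27,28,29,30,31}
step 24: v3 <- 11                     {20,21,22,23,24,25,26,27,28,29,30,31}
step 25: v0 <- (v0 + 1)               {20,21,22,23,24,25,26,27,28,29,30,31}
step 26: eval (v0 < (2 + (lane // 4))) {20,21,22,23,24,25,26,27,28,29,30,31}
step 27: v1 <- (v3 % 5)               {24,25,26,27,28,29,30,31}
step 28: v3 <- 11                     {24,25,26,27,28,29,30,31}
step 29: v0 <- (v0 + 1)               {24,25,26,27,28,29,30,31}
step 30: eval (v0 < (2 + (lane // 4))) {24,25,26,27,28,29,30,31}
step 31: v1 <- (v3 % 5)               {28,29,30,31}
step 32: v3 <- 11                     {28,29,30,31}
step 33: v0 <- (v0 + 1)               {28,29,30,31}
step 34: eval (v0 < (2 + (lane // 4))) {28,29,30,31}
step 35: v0 <- ((v1 + v1) - (v3 * v1)) {0,1,2,3,4,5,6,7,8,9,10,11,12,13,14,15,16,17,18,19,20,21,22,23,24,25,26,27,28,29,30,31}
step 36: v0 <- (lane + v1)            {0,1,2,3,4,5,6,7,8,9,10,11,12,13,14,15,16,17,18,19,20,21,22,23,24,25,26,27,28,29,30,31}

Answer: 37 steps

v1: 0,1,2,3,1,1,1,1,1,1,1,1,1,1,1,1,1,1,1,1,1,1,1,1,1,1,1,1,1,1,1,1
v0: 0,2,4,6,5,6,7,8,9,10,11,12,13,14,15,16,17,18,19,20,21,22,23,24,25,26,27,28,29,30,31,32
v3: 11,11,11,11,11,11,11,11,11,11,11,11,11,11,11,11,11,11,11,11,11,11,11,11,11,11,11,11,11,11,11,11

steps = 37; useful = 736; efficiency = 736/1184 = 23/37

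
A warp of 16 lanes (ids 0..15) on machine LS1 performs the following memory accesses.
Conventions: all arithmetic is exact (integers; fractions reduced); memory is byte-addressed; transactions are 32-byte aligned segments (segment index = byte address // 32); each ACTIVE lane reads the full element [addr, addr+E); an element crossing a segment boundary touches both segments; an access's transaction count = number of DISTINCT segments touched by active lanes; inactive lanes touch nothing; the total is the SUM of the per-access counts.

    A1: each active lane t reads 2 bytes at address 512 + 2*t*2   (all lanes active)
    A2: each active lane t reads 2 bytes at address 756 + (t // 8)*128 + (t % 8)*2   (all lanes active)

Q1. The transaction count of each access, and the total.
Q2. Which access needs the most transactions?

A1: 2 transactions
A2: 4 transactions

Answer: 2,4; total 6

Answer: A2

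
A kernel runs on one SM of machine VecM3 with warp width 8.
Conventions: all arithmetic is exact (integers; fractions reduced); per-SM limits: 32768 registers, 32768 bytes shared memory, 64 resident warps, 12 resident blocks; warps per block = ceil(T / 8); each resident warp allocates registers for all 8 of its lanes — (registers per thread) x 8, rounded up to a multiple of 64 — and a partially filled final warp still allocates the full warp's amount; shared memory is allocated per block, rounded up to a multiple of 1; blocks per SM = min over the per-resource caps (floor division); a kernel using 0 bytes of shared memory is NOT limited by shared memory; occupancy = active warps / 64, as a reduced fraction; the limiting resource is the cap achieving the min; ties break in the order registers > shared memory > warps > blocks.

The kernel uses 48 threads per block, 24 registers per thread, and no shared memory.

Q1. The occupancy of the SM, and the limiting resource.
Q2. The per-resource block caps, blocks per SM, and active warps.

Answer: occupancy 15/16, limited by warps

registers: 28 blocks
shared memory: no limit (kernel uses none)
warps: 10 blocks
blocks: 12 blocks

Answer: 10 blocks, 60 active warps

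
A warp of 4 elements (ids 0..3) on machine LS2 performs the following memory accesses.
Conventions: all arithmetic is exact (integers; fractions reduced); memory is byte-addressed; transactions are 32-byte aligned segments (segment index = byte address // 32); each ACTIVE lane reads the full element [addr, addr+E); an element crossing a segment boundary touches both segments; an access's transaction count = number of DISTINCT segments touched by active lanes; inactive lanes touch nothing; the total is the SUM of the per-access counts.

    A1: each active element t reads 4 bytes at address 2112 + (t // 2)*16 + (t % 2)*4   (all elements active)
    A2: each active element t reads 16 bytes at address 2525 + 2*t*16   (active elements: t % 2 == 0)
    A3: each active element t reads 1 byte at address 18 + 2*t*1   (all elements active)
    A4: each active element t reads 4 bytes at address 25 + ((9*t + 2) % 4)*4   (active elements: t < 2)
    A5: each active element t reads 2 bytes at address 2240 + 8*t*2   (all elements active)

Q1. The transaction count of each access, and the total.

A1: 1 transaction
A2: 4 transactions
A3: 1 transaction
A4: 1 transaction
A5: 2 transactions

Answer: 1,4,1,1,2; total 9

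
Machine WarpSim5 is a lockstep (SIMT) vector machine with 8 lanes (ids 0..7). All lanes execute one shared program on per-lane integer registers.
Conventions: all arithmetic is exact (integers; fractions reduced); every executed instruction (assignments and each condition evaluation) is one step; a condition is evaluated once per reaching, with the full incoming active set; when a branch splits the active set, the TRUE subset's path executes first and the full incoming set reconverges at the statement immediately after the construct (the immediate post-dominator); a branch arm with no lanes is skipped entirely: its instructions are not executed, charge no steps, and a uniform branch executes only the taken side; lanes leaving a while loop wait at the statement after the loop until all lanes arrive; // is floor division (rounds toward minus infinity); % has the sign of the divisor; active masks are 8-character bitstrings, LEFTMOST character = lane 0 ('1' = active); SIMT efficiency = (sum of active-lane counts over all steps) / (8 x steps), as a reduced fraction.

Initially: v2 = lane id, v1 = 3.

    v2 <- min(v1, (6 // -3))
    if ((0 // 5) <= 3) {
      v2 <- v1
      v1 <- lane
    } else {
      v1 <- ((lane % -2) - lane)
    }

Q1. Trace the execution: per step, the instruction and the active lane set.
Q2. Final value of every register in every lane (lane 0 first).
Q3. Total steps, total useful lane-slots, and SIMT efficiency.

step 0: v2 <- min(v1, (6 // -3))     11111111
step 1: eval ((0 // 5) <= 3)         11111111
step 2: v2 <- v1                     11111111
step 3: v1 <- lane                   11111111

Answer: 4 steps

v2: 3,3,3,3,3,3,3,3
v1: 0,1,2,3,4,5,6,7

steps = 4; useful = 32; efficiency = 32/32 = 1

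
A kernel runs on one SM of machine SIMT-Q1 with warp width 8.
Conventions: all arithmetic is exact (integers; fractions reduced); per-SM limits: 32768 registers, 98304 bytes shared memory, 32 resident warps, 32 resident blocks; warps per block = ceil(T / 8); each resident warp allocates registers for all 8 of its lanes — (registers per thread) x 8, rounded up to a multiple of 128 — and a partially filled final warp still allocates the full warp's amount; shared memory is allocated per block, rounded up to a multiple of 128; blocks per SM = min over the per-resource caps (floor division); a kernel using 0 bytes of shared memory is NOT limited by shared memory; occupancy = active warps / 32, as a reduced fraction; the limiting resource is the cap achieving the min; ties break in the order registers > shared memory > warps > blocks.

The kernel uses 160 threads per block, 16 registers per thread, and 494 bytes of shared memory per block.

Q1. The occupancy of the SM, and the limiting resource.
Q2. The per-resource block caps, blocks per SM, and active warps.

Answer: occupancy 5/8, limited by warps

registers: 12 blocks
shared memory: 192 blocks
warps: 1 block
blocks: 32 blocks

Answer: 1 block, 20 active warps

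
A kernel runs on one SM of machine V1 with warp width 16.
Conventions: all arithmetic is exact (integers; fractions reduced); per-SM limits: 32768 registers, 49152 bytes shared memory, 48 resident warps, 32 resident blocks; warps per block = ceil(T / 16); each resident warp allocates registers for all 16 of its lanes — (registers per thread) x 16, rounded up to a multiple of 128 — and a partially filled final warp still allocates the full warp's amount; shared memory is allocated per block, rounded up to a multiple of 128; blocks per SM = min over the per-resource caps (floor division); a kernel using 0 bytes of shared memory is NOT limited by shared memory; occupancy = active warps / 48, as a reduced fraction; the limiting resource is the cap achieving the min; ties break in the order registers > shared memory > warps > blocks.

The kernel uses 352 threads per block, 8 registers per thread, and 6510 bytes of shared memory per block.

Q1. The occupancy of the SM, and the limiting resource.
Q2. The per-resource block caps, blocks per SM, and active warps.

Answer: occupancy 11/12, limited by warps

registers: 11 blocks
shared memory: 7 blocks
warps: 2 blocks
blocks: 32 blocks

Answer: 2 blocks, 44 active warps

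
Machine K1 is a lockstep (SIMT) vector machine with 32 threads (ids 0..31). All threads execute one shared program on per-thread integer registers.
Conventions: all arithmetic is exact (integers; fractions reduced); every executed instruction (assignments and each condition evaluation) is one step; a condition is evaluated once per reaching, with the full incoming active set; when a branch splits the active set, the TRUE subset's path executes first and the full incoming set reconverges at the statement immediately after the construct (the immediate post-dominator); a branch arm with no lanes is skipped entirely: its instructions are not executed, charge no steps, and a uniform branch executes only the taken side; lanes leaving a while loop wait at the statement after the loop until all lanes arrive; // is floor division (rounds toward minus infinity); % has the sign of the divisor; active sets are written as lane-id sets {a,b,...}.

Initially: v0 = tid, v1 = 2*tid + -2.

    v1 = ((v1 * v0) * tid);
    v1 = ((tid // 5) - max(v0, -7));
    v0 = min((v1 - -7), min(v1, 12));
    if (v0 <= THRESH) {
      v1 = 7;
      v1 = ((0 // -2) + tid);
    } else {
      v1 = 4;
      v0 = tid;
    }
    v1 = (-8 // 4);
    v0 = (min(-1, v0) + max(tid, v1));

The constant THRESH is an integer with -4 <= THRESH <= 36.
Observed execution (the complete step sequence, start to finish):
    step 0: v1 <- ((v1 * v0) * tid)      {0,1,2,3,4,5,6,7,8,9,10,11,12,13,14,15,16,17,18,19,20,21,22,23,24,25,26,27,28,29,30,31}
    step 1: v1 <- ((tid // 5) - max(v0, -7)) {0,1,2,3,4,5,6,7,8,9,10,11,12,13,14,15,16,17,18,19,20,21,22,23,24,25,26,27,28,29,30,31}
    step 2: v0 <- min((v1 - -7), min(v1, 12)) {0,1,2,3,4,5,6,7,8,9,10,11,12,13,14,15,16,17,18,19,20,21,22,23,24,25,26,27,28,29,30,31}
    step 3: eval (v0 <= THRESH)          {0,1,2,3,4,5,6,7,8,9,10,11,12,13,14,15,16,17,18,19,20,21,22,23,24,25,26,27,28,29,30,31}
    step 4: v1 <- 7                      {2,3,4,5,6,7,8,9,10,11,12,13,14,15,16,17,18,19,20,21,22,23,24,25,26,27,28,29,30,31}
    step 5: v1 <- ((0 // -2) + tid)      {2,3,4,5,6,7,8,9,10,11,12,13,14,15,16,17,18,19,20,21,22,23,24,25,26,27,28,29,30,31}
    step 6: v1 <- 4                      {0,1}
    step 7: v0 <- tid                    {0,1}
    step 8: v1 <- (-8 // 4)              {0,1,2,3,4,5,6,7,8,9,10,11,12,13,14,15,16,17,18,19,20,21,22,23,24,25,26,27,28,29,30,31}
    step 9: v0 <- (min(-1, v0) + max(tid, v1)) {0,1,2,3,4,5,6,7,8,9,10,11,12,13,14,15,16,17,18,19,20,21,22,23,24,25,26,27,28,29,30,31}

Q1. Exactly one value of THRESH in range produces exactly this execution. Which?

Answer: THRESH = -2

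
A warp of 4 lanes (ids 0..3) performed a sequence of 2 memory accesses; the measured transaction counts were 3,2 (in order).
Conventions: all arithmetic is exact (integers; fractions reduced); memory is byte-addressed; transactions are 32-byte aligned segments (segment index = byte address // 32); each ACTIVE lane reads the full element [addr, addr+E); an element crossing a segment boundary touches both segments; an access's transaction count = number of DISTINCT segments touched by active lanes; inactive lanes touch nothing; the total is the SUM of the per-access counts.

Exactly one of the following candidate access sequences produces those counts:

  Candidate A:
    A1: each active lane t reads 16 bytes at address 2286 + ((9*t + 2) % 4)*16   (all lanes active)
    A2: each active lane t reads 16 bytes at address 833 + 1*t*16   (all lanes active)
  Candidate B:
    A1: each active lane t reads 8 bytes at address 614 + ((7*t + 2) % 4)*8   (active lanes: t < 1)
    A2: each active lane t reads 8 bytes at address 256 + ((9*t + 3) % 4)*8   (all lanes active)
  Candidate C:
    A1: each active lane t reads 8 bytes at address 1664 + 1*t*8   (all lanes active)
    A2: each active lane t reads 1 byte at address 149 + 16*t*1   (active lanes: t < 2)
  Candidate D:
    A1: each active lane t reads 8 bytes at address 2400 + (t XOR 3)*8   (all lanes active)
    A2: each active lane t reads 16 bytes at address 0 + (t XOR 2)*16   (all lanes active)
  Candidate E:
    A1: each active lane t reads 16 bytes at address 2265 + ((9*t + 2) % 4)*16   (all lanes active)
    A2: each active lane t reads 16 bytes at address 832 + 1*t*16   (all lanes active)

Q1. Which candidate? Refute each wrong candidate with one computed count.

A: A2 gives 3 transactions, not 2
B: A1 gives 1 transaction, not 3
C: A1 gives 1 transaction, not 3
D: A1 gives 1 transaction, not 3
E: all counts match (3,2)

Answer: E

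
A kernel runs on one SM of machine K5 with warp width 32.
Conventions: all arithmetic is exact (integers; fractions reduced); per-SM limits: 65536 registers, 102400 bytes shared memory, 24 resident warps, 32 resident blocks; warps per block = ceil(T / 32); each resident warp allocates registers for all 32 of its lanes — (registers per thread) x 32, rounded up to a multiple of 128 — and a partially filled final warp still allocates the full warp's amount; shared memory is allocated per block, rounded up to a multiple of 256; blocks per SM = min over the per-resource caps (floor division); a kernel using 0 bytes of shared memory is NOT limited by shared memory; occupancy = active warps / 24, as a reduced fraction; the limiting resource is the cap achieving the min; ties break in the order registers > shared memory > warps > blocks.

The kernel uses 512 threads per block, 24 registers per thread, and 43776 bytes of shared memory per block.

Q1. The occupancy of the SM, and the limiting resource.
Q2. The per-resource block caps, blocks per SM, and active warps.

Answer: occupancy 2/3, limited by warps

registers: 5 blocks
shared memory: 2 blocks
warps: 1 block
blocks: 32 blocks

Answer: 1 block, 16 active warps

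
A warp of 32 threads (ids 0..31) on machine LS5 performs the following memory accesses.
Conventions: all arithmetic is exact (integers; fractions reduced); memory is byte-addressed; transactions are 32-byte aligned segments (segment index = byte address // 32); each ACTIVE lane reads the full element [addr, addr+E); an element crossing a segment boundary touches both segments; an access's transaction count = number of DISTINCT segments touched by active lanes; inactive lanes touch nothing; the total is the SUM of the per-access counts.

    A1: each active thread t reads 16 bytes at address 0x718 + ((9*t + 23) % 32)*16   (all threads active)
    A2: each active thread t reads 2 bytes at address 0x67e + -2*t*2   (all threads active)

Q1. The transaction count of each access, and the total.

A1: 17 transactions
A2: 4 transactions

Answer: 17,4; total 21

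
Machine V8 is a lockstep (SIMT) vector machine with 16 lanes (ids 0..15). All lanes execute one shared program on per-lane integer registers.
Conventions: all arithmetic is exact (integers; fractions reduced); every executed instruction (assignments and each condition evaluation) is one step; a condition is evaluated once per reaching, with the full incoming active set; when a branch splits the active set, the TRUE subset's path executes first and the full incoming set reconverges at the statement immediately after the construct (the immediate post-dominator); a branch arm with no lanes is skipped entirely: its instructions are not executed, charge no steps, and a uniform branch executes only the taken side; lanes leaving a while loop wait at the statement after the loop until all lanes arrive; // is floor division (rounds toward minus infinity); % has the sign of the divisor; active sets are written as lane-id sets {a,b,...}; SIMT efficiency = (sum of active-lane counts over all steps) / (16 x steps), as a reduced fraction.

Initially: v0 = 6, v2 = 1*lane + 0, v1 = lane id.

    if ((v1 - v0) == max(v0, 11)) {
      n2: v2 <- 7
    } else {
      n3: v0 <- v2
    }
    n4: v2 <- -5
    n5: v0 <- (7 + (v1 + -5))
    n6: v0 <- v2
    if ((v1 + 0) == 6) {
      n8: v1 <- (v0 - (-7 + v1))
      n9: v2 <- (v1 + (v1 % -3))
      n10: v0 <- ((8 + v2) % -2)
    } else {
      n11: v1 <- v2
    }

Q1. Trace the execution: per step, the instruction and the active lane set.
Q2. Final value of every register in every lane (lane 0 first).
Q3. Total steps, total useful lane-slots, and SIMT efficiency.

step 0: eval ((v1 - v0) == max(v0, 11)) {0,1,2,3,4,5,6,7,8,9,10,11,12,13,14,15}
step 1: v0 <- v2                     {0,1,2,3,4,5,6,7,8,9,10,11,12,13,14,15}
step 2: v2 <- -5                     {0,1,2,3,4,5,6,7,8,9,10,11,12,13,14,15}
step 3: v0 <- (7 + (v1 + -5))        {0,1,2,3,4,5,6,7,8,9,10,11,12,13,14,15}
step 4: v0 <- v2                     {0,1,2,3,4,5,6,7,8,9,10,11,12,13,14,15}
step 5: eval ((v1 + 0) == 6)         {0,1,2,3,4,5,6,7,8,9,10,11,12,13,14,15}
step 6: v1 <- (v0 - (-7 + v1))       {6}
step 7: v2 <- (v1 + (v1 % -3))       {6}
step 8: v0 <- ((8 + v2) % -2)        {6}
step 9: v1 <- v2                     {0,1,2,3,4,5,7,8,9,10,11,12,13,14,15}

Answer: 10 steps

v0: -5,-5,-5,-5,-5,-5,-1,-5,-5,-5,-5,-5,-5,-5,-5,-5
v2: -5,-5,-5,-5,-5,-5,-5,-5,-5,-5,-5,-5,-5,-5,-5,-5
v1: -5,-5,-5,-5,-5,-5,-4,-5,-5,-5,-5,-5,-5,-5,-5,-5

steps = 10; useful = 114; efficiency = 114/160 = 57/80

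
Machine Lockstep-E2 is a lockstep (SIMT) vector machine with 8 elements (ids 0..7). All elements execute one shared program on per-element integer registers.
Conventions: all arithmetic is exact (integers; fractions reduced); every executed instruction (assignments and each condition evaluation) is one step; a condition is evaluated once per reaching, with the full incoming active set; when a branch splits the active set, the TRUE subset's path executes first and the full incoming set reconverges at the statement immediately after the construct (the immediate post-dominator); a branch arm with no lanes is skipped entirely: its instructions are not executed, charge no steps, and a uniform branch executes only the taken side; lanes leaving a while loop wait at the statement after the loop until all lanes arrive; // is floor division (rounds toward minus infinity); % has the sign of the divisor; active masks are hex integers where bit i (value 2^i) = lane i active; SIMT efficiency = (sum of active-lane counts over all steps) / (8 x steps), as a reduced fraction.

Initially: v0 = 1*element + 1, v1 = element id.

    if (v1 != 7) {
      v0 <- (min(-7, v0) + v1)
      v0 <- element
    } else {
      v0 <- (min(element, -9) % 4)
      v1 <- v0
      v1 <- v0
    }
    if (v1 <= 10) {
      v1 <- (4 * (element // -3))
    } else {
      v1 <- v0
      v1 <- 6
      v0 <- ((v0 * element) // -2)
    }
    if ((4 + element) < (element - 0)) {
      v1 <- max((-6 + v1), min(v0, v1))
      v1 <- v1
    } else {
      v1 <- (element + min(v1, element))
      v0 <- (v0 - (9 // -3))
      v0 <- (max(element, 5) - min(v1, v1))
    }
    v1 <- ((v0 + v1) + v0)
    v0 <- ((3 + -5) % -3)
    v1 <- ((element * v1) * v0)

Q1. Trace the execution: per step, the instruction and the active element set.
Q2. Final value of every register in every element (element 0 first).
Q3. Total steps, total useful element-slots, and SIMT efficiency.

step 0: eval (v1 != 7)               0xff
step 1: v0 <- (min(-7, v0) + v1)     0x7f
step 2: v0 <- element                0x7f
step 3: v0 <- (min(element, -9) % 4) 0x80
step 4: v1 <- v0                     0x80
step 5: v1 <- v0                     0x80
step 6: eval (v1 <= 10)              0xff
step 7: v1 <- (4 * (element // -3))  0xff
step 8: eval ((4 + element) < (element - 0)) 0xff
step 9: v1 <- (element + min(v1, element)) 0xff
step 10: v0 <- (v0 - (9 // -3))       0xff
step 11: v0 <- (max(element, 5) - min(v1, v1)) 0xff
step 12: v1 <- ((v0 + v1) + v0)       0xff
step 13: v0 <- ((3 + -5) % -3)        0xff
step 14: v1 <- ((element * v1) * v0)  0xff

Answer: 15 steps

v0: -2,-2,-2,-2,-2,-2,-2,-2
v1: 0,-26,-48,-66,-112,-130,-168,-266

steps = 15; useful = 97; efficiency = 97/120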